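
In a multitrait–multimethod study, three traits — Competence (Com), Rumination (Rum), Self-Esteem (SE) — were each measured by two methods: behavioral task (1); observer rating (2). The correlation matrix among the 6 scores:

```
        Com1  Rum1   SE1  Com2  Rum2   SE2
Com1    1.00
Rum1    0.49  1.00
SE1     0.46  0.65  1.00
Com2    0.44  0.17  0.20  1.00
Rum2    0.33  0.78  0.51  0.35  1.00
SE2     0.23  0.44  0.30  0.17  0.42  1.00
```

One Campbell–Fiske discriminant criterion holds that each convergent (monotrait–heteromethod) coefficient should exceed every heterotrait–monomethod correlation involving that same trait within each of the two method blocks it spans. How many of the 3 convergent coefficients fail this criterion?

2

Convergent coefficients and their comparison sets:
Com (methods 1·2): 0.44 vs {0.49, 0.35, 0.46, 0.17} → fail.
Rum (methods 1·2): 0.78 vs {0.49, 0.35, 0.65, 0.42} → pass.
SE (methods 1·2): 0.30 vs {0.46, 0.17, 0.65, 0.42} → fail.
2 of 3 fail.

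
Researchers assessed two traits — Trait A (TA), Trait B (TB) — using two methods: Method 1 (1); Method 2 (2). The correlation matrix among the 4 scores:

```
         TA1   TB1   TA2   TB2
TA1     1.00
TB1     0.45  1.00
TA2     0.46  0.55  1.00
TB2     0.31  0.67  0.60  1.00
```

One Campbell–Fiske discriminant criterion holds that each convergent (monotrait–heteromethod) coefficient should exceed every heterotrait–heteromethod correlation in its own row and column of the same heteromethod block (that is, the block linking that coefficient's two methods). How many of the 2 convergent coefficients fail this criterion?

Checking each validity diagonal entry against its comparison values:
TA (methods 1·2): 0.46 vs {0.31, 0.55} → fail.
TB (methods 1·2): 0.67 vs {0.55, 0.31} → pass.
1 of 2 fail.

1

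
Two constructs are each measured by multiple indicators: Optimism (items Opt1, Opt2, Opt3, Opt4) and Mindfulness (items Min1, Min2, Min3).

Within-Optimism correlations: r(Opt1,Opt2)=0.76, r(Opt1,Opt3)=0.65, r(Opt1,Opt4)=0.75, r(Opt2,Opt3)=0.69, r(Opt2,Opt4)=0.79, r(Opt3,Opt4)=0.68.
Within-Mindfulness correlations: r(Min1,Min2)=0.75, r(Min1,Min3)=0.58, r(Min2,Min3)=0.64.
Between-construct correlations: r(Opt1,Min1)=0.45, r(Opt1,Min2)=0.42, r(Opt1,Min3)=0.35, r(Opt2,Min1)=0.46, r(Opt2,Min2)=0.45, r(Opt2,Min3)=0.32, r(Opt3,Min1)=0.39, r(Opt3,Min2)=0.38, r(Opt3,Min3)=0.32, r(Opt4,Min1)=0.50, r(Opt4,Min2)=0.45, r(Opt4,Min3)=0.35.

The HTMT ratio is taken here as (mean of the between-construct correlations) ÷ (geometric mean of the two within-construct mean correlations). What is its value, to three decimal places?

0.587

Mean between = 4.84/12 = 0.4033.
Mean within-Opt = 4.32/6 = 0.7200; mean within-Min = 1.97/3 = 0.6567.
Geometric mean = √(0.7200 × 0.6567) = 0.6876.
HTMT = 0.4033 / 0.6876 = 0.587.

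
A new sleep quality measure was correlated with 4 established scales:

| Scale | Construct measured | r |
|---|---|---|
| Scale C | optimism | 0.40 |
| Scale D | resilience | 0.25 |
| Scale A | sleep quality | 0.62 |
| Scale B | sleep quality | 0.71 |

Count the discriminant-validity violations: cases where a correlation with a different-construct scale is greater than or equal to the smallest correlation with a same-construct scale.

Convergent (same construct = sleep quality): Scale A, Scale B.
Smallest convergent = 0.62. Discriminant values: 0.40, 0.25; count ≥ 0.62 → 0.

0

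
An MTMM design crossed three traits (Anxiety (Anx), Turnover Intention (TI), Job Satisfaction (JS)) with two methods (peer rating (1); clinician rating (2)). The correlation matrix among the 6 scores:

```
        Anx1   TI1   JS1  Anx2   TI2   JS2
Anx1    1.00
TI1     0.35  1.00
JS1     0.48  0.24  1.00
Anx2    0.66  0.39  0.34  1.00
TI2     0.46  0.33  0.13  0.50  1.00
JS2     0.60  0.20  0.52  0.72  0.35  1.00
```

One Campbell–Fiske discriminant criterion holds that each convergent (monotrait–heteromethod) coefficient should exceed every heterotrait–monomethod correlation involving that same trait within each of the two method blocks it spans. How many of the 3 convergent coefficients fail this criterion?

3

Each convergent coefficient versus the relevant comparison correlations:
Anx (methods 1·2): 0.66 vs {0.35, 0.50, 0.48, 0.72} → fail.
TI (methods 1·2): 0.33 vs {0.35, 0.50, 0.24, 0.35} → fail.
JS (methods 1·2): 0.52 vs {0.48, 0.72, 0.24, 0.35} → fail.
3 of 3 fail.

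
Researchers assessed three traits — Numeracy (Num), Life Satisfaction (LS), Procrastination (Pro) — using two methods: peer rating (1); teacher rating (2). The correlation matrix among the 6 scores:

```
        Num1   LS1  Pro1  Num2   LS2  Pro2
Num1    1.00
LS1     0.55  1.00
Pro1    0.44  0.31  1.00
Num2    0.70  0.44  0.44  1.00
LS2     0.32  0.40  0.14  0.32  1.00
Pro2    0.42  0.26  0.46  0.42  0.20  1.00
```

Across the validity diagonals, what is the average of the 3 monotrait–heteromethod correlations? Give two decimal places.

0.52

Convergent values: 0.70, 0.40, 0.46; mean = 1.56/3 = 0.52.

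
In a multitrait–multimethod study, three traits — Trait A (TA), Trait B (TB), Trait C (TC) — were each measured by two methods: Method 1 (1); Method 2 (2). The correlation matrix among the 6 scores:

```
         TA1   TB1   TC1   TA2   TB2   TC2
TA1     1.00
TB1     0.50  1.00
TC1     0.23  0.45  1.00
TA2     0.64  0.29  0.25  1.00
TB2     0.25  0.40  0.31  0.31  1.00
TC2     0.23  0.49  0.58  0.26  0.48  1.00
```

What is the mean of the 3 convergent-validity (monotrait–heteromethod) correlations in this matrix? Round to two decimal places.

Convergent values: 0.64, 0.40, 0.58; mean = 1.62/3 = 0.54.

0.54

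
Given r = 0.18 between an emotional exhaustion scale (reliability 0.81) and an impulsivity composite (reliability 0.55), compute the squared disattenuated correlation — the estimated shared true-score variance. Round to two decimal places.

0.07

Disattenuated r = 0.18 / √(0.81 × 0.55) = 0.18 / 0.6675 = 0.2697.
Shared true-score variance = 0.2697² = 0.0727 ≈ 0.07.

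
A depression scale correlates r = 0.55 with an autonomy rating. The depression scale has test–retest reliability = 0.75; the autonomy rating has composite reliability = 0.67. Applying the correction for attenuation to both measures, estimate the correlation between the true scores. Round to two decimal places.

r_true = r_obs / √(r_xx · r_yy) = 0.55 / √(0.75 × 0.67) = 0.55 / √0.5025 = 0.55 / 0.7089 ≈ 0.78.

0.78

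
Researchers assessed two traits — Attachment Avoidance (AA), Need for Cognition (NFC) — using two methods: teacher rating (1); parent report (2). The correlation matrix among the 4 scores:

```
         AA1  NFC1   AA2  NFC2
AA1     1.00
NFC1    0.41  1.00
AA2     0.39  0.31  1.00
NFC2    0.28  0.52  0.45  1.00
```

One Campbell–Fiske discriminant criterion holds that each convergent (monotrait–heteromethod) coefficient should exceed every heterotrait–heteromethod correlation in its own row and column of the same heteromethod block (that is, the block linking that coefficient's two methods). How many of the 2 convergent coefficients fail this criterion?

0

Checking each validity diagonal entry against its comparison values:
AA (methods 1·2): 0.39 vs {0.28, 0.31} → pass.
NFC (methods 1·2): 0.52 vs {0.31, 0.28} → pass.
0 of 2 fail.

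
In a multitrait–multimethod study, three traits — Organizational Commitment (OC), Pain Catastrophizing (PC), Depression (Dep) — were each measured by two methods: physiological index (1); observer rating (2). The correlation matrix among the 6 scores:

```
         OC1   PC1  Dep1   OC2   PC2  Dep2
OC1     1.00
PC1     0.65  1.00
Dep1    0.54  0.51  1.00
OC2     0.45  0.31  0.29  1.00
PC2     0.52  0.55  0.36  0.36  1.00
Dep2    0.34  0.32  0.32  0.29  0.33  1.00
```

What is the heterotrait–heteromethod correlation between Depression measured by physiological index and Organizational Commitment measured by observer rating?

Different traits and methods: r(Dep1, OC2) = 0.29.

0.29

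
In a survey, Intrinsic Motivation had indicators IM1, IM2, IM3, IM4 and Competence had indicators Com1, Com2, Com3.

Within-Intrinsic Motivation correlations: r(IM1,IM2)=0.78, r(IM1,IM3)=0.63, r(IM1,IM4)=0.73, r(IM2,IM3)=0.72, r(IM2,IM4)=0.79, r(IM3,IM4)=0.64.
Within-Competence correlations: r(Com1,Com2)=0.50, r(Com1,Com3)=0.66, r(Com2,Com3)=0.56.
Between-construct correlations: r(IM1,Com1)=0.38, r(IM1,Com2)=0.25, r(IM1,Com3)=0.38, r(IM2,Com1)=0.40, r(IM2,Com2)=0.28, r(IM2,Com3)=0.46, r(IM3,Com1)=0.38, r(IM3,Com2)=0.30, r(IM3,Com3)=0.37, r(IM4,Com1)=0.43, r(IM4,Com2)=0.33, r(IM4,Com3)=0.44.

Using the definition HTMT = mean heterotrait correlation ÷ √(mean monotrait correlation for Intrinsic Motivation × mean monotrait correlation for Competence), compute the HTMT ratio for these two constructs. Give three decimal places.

0.573

Between-construct mean = 4.40/12 = 0.3667.
Mean within-IM = 4.29/6 = 0.7150; mean within-Com = 1.72/3 = 0.5733.
Geometric mean = √(0.7150 × 0.5733) = 0.6402.
HTMT = 0.3667 / 0.6402 = 0.573.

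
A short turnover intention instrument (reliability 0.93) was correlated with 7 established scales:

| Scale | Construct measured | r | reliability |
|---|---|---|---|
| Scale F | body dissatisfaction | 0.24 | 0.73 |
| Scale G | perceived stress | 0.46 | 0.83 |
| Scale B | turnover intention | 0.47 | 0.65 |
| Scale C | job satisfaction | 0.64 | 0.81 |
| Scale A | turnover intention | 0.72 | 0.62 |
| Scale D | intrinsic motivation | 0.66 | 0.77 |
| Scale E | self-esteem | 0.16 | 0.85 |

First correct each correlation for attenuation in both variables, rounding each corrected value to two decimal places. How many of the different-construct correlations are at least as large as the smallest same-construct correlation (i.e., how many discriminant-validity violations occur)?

Disattenuated r (r / √(r_scale · r_new)):
  Scale F (disc): 0.24 / √(0.73·0.93) = 0.29
  Scale G (disc): 0.46 / √(0.83·0.93) = 0.52
  Scale B (conv): 0.47 / √(0.65·0.93) = 0.60
  Scale C (disc): 0.64 / √(0.81·0.93) = 0.74
  Scale A (conv): 0.72 / √(0.62·0.93) = 0.95
  Scale D (disc): 0.66 / √(0.77·0.93) = 0.78
  Scale E (disc): 0.16 / √(0.85·0.93) = 0.18
Smallest convergent = 0.60. Discriminant values: 0.29, 0.52, 0.74, 0.78, 0.18; count ≥ 0.60 → 2.

2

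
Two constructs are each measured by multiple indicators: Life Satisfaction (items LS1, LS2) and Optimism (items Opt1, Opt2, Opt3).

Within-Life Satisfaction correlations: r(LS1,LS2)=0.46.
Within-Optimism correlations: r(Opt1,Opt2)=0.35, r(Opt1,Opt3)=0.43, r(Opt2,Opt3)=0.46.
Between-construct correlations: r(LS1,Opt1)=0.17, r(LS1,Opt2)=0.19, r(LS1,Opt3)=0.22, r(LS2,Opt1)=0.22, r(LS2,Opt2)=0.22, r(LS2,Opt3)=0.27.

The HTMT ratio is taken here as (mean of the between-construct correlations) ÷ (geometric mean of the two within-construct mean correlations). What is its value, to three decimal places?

0.493

Between-construct mean = 1.29/6 = 0.2150.
Mean within-LS = 0.46/1 = 0.4600; mean within-Opt = 1.24/3 = 0.4133.
Geometric mean = √(0.4600 × 0.4133) = 0.4360.
HTMT = 0.2150 / 0.4360 = 0.493.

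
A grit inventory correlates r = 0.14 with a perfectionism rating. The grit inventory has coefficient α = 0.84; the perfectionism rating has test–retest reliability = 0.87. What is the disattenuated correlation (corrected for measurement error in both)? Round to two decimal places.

r_true = r_obs / √(r_xx · r_yy) = 0.14 / √(0.84 × 0.87) = 0.14 / √0.7308 = 0.14 / 0.8549 ≈ 0.16.

0.16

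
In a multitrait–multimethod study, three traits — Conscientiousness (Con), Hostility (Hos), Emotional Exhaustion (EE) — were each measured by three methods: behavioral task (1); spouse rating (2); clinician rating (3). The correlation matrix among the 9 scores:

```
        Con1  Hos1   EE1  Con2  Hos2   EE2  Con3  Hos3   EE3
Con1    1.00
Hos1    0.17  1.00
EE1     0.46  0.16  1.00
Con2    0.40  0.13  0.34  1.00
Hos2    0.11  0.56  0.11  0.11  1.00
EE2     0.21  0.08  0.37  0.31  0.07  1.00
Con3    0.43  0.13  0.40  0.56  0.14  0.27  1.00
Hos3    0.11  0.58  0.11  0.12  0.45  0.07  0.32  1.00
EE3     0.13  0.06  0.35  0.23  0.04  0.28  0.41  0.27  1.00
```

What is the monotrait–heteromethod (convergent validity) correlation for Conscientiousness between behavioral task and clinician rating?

0.43

Same trait (Con), different methods: r(Con1, Con3) = 0.43.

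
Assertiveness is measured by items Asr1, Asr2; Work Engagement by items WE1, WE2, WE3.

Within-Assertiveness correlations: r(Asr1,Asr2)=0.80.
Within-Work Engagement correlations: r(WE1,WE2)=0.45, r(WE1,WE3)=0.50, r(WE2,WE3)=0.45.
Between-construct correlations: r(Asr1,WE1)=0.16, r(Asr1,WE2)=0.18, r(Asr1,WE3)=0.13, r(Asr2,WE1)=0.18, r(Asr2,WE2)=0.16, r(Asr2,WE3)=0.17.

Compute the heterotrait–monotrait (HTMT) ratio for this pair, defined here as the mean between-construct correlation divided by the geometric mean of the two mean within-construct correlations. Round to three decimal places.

0.267

Between-construct mean = 0.98/6 = 0.1633.
Mean within-Asr = 0.80/1 = 0.8000; mean within-WE = 1.40/3 = 0.4667.
Geometric mean = √(0.8000 × 0.4667) = 0.6110.
HTMT = 0.1633 / 0.6110 = 0.267.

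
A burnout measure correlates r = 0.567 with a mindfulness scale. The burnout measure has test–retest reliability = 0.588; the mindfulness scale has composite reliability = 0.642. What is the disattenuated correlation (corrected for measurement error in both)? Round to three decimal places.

r_true = r_obs / √(r_xx · r_yy) = 0.567 / √(0.588 × 0.642) = 0.567 / √0.377496 = 0.567 / 0.6144 ≈ 0.923.

0.923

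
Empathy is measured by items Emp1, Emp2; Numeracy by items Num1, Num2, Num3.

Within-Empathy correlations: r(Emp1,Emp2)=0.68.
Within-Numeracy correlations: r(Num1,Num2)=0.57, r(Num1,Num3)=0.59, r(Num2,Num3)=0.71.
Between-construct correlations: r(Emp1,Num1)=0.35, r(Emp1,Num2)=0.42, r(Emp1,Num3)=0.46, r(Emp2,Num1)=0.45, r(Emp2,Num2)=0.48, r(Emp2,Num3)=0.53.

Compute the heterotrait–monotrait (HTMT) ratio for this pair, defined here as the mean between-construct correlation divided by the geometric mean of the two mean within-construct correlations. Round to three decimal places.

Between-construct mean = 2.69/6 = 0.4483.
Mean within-Emp = 0.68/1 = 0.6800; mean within-Num = 1.87/3 = 0.6233.
Geometric mean = √(0.6800 × 0.6233) = 0.6510.
HTMT = 0.4483 / 0.6510 = 0.689.

0.689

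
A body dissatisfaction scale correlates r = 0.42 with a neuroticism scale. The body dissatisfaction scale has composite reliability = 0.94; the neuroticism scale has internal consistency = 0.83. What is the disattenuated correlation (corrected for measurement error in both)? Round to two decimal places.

0.48

r_true = r_obs / √(r_xx · r_yy) = 0.42 / √(0.94 × 0.83) = 0.42 / √0.7802 = 0.42 / 0.8833 ≈ 0.48.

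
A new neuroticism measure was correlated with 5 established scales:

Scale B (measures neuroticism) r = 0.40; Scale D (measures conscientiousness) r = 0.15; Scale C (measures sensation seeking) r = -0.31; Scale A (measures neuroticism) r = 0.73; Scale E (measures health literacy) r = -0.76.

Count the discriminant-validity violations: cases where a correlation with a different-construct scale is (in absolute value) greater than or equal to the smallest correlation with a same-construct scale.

1

Convergent (same construct = neuroticism): Scale B, Scale A.
Smallest convergent = 0.40. Discriminant |r|: 0.15, 0.31, 0.76; count ≥ 0.40 → 1.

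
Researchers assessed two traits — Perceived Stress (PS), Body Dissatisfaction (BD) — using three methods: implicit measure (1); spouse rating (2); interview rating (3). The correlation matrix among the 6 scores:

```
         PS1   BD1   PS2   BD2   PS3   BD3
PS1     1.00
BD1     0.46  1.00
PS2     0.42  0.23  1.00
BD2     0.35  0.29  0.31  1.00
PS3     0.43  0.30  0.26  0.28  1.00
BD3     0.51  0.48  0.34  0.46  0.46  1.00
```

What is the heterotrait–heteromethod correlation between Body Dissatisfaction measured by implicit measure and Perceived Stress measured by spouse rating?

Different traits and methods: r(BD1, PS2) = 0.23.

0.23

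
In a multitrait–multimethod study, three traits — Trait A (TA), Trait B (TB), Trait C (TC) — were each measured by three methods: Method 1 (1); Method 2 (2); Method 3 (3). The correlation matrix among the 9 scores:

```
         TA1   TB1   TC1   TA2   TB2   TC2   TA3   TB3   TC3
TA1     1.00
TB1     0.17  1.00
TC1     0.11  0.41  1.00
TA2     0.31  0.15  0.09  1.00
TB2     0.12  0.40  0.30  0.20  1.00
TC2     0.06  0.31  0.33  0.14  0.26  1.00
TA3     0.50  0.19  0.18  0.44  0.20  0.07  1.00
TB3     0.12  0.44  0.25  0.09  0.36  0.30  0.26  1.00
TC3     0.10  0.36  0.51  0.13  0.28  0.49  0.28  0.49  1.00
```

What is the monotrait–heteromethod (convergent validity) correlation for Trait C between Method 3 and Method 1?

0.51

Same trait (TC), different methods: r(TC3, TC1) = 0.51.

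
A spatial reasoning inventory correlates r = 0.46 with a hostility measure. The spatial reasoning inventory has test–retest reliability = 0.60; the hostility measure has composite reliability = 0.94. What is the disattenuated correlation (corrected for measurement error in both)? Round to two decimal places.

r_true = r_obs / √(r_xx · r_yy) = 0.46 / √(0.60 × 0.94) = 0.46 / √0.5640 = 0.46 / 0.7510 ≈ 0.61.

0.61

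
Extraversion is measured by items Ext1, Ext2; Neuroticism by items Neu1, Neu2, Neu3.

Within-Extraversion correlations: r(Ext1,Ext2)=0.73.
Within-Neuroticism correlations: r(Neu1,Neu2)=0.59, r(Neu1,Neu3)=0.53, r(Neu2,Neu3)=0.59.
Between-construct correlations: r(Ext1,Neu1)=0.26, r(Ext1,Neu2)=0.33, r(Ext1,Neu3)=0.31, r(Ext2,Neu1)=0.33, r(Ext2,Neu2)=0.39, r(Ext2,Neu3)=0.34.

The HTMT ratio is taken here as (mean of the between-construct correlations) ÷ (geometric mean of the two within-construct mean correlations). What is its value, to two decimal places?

Mean heterotrait r = 1.96/6 = 0.3267.
Mean within-Ext = 0.73/1 = 0.7300; mean within-Neu = 1.71/3 = 0.5700.
Geometric mean = √(0.7300 × 0.5700) = 0.6451.
HTMT = 0.3267 / 0.6451 = 0.51.

0.51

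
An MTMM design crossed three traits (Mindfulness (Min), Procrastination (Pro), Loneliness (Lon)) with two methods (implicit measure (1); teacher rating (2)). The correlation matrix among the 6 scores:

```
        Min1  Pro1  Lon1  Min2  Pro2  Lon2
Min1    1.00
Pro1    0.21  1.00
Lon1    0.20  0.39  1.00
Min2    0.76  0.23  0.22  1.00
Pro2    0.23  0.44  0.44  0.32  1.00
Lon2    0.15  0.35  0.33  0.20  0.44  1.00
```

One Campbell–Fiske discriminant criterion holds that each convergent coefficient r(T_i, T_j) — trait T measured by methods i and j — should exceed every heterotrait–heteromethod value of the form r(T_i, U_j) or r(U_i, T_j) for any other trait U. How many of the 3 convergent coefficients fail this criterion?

Convergent coefficients and their comparison sets:
Min (methods 1·2): 0.76 vs {0.23, 0.23, 0.15, 0.22} → pass.
Pro (methods 1·2): 0.44 vs {0.23, 0.23, 0.35, 0.44} → fail.
Lon (methods 1·2): 0.33 vs {0.22, 0.15, 0.44, 0.35} → fail.
2 of 3 fail.

2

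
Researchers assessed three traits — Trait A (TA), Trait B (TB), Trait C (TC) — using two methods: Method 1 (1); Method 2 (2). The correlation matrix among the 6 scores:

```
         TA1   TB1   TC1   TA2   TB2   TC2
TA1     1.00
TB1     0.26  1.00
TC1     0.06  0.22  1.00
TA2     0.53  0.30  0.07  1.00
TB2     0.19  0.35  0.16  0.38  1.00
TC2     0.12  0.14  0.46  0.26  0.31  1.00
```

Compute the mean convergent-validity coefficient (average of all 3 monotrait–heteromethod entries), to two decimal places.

Convergent values: 0.53, 0.35, 0.46; mean = 1.34/3 = 0.45.

0.45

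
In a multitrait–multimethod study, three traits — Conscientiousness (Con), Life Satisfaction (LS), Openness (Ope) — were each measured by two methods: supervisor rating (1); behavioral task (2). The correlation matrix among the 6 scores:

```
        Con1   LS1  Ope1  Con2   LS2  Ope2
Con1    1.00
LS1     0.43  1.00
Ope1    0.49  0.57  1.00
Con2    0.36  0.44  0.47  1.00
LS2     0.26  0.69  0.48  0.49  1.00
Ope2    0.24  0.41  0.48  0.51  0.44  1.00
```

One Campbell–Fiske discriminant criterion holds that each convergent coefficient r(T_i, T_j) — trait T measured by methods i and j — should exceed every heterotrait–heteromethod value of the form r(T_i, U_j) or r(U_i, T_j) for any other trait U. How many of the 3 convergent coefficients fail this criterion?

Each convergent coefficient versus the relevant comparison correlations:
Con (methods 1·2): 0.36 vs {0.26, 0.44, 0.24, 0.47} → fail.
LS (methods 1·2): 0.69 vs {0.44, 0.26, 0.41, 0.48} → pass.
Ope (methods 1·2): 0.48 vs {0.47, 0.24, 0.48, 0.41} → fail.
2 of 3 fail.

2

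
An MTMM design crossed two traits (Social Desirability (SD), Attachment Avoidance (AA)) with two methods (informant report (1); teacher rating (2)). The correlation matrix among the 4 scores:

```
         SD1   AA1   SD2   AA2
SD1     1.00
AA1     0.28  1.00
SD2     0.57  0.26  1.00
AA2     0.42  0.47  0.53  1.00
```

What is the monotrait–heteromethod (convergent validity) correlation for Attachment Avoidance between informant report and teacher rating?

Same trait (AA), different methods: r(AA1, AA2) = 0.47.

0.47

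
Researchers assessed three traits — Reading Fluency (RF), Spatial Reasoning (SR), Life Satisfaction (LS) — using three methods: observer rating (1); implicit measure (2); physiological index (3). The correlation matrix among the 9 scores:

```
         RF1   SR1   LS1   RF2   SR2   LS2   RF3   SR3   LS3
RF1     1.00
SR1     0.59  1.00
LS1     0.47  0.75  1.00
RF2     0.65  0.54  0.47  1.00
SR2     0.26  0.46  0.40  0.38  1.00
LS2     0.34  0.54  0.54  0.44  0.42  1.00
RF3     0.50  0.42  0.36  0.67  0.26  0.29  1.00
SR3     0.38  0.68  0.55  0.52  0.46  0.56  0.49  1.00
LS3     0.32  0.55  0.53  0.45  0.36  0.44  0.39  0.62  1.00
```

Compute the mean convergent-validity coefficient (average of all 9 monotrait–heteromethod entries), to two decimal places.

Convergent values: 0.65, 0.50, 0.67, 0.46, 0.68, 0.46, 0.54, 0.53, 0.44; mean = 4.93/9 = 0.55.

0.55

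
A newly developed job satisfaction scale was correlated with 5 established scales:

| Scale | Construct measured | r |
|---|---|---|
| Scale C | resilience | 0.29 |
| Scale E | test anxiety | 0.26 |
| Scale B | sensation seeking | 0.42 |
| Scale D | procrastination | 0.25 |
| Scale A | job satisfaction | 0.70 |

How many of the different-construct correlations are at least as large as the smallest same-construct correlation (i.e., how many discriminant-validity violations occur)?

0

Convergent (same construct = job satisfaction): Scale A.
Smallest convergent = 0.70. Discriminant values: 0.29, 0.26, 0.42, 0.25; count ≥ 0.70 → 0.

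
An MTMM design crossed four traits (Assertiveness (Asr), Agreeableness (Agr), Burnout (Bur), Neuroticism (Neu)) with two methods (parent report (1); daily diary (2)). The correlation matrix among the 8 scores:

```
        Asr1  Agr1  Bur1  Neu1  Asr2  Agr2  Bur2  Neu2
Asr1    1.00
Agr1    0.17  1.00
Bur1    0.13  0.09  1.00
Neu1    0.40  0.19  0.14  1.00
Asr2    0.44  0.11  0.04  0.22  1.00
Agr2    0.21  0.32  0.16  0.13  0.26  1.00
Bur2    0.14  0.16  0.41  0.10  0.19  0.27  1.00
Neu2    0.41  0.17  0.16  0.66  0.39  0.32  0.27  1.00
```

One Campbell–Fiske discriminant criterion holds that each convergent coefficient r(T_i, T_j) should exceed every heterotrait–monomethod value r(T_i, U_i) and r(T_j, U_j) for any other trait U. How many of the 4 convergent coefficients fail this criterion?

1

Checking each validity diagonal entry against its comparison values:
Asr (methods 1·2): 0.44 vs {0.17, 0.26, 0.13, 0.19, 0.40, 0.39} → pass.
Agr (methods 1·2): 0.32 vs {0.17, 0.26, 0.09, 0.27, 0.19, 0.32} → fail.
Bur (methods 1·2): 0.41 vs {0.13, 0.19, 0.09, 0.27, 0.14, 0.27} → pass.
Neu (methods 1·2): 0.66 vs {0.40, 0.39, 0.19, 0.32, 0.14, 0.27} → pass.
1 of 4 fail.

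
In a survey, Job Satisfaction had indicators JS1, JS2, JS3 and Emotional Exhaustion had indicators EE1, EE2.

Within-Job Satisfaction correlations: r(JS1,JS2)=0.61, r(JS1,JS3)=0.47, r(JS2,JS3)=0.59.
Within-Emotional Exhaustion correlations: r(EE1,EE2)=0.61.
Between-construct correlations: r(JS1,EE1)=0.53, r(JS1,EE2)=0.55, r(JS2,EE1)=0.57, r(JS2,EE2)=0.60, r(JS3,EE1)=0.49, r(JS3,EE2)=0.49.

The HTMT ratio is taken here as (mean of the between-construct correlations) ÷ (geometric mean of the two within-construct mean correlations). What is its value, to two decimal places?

Mean heterotrait r = 3.23/6 = 0.5383.
Mean within-JS = 1.67/3 = 0.5567; mean within-EE = 0.61/1 = 0.6100.
Geometric mean = √(0.5567 × 0.6100) = 0.5827.
HTMT = 0.5383 / 0.5827 = 0.92.

0.92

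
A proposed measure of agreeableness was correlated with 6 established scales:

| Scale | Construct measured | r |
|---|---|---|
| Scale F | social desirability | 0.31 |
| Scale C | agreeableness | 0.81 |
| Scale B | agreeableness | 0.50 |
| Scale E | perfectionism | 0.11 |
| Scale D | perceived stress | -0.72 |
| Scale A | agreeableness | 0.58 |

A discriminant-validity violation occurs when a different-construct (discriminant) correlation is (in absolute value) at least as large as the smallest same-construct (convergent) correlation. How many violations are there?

Convergent (same construct = agreeableness): Scale C, Scale B, Scale A.
Smallest convergent = 0.50. Discriminant |r|: 0.31, 0.11, 0.72; count ≥ 0.50 → 1.

1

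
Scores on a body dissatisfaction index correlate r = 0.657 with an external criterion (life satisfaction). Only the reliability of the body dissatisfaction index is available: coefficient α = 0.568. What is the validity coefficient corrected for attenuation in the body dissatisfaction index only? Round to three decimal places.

Single correction: r_c = r_obs / √r_xx = 0.657 / √0.568 = 0.657 / 0.7537 ≈ 0.872.

0.872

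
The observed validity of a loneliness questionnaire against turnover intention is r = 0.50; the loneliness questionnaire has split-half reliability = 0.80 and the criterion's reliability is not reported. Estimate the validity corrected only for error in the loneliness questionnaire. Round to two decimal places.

Single correction: r_c = r_obs / √r_xx = 0.50 / √0.80 = 0.50 / 0.8944 ≈ 0.56.

0.56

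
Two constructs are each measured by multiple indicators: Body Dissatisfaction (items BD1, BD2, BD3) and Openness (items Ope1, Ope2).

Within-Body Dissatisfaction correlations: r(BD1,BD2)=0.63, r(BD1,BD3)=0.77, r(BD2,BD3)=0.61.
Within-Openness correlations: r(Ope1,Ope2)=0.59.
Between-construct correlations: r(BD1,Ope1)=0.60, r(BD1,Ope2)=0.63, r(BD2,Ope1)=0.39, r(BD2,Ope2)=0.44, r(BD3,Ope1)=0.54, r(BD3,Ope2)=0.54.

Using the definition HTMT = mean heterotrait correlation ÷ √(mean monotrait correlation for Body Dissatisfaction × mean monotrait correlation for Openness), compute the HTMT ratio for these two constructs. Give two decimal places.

0.83

Mean heterotrait r = 3.14/6 = 0.5233.
Mean within-BD = 2.01/3 = 0.6700; mean within-Ope = 0.59/1 = 0.5900.
Geometric mean = √(0.6700 × 0.5900) = 0.6287.
HTMT = 0.5233 / 0.6287 = 0.83.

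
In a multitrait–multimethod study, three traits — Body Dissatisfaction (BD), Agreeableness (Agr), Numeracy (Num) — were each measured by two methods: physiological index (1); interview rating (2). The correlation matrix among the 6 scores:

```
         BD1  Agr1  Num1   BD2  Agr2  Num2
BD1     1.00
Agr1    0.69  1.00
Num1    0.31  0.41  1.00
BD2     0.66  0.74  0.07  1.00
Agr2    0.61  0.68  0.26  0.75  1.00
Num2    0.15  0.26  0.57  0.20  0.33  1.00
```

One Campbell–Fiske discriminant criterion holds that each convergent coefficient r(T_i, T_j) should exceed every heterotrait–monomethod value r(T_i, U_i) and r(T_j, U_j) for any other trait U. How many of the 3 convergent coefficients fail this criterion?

2

Convergent coefficients and their comparison sets:
BD (methods 1·2): 0.66 vs {0.69, 0.75, 0.31, 0.20} → fail.
Agr (methods 1·2): 0.68 vs {0.69, 0.75, 0.41, 0.33} → fail.
Num (methods 1·2): 0.57 vs {0.31, 0.20, 0.41, 0.33} → pass.
2 of 3 fail.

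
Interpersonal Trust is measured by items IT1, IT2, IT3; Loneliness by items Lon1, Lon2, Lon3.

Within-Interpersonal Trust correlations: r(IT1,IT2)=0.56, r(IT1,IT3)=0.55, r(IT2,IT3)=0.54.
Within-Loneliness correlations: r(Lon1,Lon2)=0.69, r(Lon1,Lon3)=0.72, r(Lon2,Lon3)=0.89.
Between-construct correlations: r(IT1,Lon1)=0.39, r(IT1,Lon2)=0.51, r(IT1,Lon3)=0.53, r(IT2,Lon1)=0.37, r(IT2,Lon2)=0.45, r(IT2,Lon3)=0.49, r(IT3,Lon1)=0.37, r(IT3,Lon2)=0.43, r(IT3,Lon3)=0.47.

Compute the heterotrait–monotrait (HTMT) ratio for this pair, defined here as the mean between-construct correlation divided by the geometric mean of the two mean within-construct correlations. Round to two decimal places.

0.69

Mean heterotrait r = 4.01/9 = 0.4456.
Mean within-IT = 1.65/3 = 0.5500; mean within-Lon = 2.30/3 = 0.7667.
Geometric mean = √(0.5500 × 0.7667) = 0.6494.
HTMT = 0.4456 / 0.6494 = 0.69.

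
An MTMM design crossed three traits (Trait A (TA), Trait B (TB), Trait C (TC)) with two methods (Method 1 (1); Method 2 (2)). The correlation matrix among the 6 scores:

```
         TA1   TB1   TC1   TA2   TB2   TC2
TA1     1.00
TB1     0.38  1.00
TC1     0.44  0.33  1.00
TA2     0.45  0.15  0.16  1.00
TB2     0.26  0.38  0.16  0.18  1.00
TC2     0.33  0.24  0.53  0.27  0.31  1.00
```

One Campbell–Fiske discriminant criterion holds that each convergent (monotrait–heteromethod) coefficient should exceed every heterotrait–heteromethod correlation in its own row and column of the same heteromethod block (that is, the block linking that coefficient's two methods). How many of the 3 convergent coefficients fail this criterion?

0

Each convergent coefficient versus the relevant comparison correlations:
TA (methods 1·2): 0.45 vs {0.26, 0.15, 0.33, 0.16} → pass.
TB (methods 1·2): 0.38 vs {0.15, 0.26, 0.24, 0.16} → pass.
TC (methods 1·2): 0.53 vs {0.16, 0.33, 0.16, 0.24} → pass.
0 of 3 fail.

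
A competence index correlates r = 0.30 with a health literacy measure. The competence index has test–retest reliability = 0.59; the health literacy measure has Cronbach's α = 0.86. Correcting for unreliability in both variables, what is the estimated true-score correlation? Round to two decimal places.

r_true = r_obs / √(r_xx · r_yy) = 0.30 / √(0.59 × 0.86) = 0.30 / √0.5074 = 0.30 / 0.7123 ≈ 0.42.

0.42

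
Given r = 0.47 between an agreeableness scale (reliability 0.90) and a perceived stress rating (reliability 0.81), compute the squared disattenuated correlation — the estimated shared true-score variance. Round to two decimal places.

Disattenuated r = 0.47 / √(0.90 × 0.81) = 0.47 / 0.8538 = 0.5505.
Shared true-score variance = 0.5505² = 0.3031 ≈ 0.30.

0.30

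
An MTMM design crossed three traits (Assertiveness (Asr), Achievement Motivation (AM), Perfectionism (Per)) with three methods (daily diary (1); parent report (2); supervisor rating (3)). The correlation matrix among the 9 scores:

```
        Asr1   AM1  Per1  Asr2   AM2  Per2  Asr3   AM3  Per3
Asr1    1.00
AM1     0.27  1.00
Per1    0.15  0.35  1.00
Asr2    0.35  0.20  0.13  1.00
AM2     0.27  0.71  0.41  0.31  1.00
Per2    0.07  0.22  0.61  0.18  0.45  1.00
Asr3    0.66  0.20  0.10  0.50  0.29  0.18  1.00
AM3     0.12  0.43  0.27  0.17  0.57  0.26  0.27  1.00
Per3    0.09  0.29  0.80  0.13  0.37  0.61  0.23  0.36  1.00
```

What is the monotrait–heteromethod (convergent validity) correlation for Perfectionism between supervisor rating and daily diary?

0.80

Same trait (Per), different methods: r(Per3, Per1) = 0.80.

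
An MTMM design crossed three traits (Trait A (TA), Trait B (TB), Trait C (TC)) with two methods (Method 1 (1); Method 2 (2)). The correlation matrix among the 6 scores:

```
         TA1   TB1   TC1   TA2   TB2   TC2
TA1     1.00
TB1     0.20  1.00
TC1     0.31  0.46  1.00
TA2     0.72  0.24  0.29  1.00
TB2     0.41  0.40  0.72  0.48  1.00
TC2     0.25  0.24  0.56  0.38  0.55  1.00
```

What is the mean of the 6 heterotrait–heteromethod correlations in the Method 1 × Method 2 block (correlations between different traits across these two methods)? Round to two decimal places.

HTHM values (method 1 × method 2): 0.41, 0.25, 0.24, 0.24, 0.29, 0.72; mean = 2.15/6 = 0.36.

0.36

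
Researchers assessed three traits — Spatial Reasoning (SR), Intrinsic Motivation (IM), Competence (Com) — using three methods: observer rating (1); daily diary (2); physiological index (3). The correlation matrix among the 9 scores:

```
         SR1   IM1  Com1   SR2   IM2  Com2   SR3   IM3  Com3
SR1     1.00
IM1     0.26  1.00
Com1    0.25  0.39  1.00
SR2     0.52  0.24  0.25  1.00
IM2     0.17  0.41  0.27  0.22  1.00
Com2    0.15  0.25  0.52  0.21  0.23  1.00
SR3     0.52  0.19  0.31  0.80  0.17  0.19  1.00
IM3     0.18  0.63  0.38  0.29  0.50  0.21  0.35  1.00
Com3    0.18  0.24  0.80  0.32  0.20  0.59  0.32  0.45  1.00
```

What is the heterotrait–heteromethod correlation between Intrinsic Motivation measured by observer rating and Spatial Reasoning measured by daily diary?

0.24

Different traits and methods: r(IM1, SR2) = 0.24.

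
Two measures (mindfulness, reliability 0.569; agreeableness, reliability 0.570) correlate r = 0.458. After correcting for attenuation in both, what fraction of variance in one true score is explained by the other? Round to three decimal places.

Disattenuated r = 0.458 / √(0.569 × 0.570) = 0.458 / 0.5695 = 0.8042.
Shared true-score variance = 0.8042² = 0.6467 ≈ 0.647.

0.647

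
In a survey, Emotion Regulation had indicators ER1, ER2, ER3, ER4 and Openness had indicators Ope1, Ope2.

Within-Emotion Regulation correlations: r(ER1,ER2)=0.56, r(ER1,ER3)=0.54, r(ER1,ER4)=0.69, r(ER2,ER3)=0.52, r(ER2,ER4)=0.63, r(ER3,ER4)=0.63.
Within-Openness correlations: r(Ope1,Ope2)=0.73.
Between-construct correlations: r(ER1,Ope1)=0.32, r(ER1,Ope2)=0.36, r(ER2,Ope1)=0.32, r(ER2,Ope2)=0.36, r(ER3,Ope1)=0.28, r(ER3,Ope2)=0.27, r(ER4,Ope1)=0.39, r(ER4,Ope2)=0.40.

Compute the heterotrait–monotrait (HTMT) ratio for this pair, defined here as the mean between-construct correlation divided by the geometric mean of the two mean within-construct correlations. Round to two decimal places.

0.51

Mean between = 2.70/8 = 0.3375.
Mean within-ER = 3.57/6 = 0.5950; mean within-Ope = 0.73/1 = 0.7300.
Geometric mean = √(0.5950 × 0.7300) = 0.6591.
HTMT = 0.3375 / 0.6591 = 0.51.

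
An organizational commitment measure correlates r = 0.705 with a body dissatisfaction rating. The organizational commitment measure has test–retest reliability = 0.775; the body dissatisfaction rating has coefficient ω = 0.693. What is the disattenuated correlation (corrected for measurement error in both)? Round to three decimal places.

0.962

r_true = r_obs / √(r_xx · r_yy) = 0.705 / √(0.775 × 0.693) = 0.705 / √0.537075 = 0.705 / 0.7329 ≈ 0.962.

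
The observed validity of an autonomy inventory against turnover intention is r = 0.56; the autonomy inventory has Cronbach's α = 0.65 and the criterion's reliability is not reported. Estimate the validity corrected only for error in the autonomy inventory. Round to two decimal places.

Single correction: r_c = r_obs / √r_xx = 0.56 / √0.65 = 0.56 / 0.8062 ≈ 0.69.

0.69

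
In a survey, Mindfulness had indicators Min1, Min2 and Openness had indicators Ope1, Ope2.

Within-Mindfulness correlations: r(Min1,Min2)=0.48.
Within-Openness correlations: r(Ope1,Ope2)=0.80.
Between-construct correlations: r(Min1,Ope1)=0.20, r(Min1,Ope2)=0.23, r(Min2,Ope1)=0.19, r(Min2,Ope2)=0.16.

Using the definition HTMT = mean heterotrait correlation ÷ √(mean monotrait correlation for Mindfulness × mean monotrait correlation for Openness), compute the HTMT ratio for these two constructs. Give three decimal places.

0.315

Mean heterotrait r = 0.78/4 = 0.1950.
Mean within-Min = 0.48/1 = 0.4800; mean within-Ope = 0.80/1 = 0.8000.
Geometric mean = √(0.4800 × 0.8000) = 0.6197.
HTMT = 0.1950 / 0.6197 = 0.315.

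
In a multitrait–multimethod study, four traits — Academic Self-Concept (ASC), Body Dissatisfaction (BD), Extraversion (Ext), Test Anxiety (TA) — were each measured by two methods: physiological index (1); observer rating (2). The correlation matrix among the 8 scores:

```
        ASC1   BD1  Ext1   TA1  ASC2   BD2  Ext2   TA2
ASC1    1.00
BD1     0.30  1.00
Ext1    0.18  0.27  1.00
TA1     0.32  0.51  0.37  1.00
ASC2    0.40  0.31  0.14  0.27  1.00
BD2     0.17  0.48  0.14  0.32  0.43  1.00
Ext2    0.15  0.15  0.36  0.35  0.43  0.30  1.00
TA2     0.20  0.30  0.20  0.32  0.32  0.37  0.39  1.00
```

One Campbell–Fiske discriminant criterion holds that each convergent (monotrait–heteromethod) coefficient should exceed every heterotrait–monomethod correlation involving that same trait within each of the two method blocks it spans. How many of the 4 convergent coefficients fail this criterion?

4

Convergent coefficients and their comparison sets:
ASC (methods 1·2): 0.40 vs {0.30, 0.43, 0.18, 0.43, 0.32, 0.32} → fail.
BD (methods 1·2): 0.48 vs {0.30, 0.43, 0.27, 0.30, 0.51, 0.37} → fail.
Ext (methods 1·2): 0.36 vs {0.18, 0.43, 0.27, 0.30, 0.37, 0.39} → fail.
TA (methods 1·2): 0.32 vs {0.32, 0.32, 0.51, 0.37, 0.37, 0.39} → fail.
4 of 4 fail.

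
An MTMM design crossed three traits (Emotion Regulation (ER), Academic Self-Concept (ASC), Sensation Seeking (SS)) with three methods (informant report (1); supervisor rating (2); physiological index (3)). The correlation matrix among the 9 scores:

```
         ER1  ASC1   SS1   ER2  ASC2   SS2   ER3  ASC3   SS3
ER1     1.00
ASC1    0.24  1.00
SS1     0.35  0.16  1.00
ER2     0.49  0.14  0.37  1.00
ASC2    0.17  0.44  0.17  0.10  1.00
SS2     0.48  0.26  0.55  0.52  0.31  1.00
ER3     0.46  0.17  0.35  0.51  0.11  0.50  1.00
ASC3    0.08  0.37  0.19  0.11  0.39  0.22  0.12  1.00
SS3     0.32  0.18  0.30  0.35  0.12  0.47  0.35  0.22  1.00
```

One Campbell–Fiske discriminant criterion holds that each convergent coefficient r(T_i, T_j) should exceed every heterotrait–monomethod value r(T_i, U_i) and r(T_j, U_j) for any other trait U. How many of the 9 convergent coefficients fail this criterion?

4

Each convergent coefficient versus the relevant comparison correlations:
ER (methods 1·2): 0.49 vs {0.24, 0.10, 0.35, 0.52} → fail.
ER (methods 1·3): 0.46 vs {0.24, 0.12, 0.35, 0.35} → pass.
ER (methods 2·3): 0.51 vs {0.10, 0.12, 0.52, 0.35} → fail.
ASC (methods 1·2): 0.44 vs {0.24, 0.10, 0.16, 0.31} → pass.
ASC (methods 1·3): 0.37 vs {0.24, 0.12, 0.16, 0.22} → pass.
ASC (methods 2·3): 0.39 vs {0.10, 0.12, 0.31, 0.22} → pass.
SS (methods 1·2): 0.55 vs {0.35, 0.52, 0.16, 0.31} → pass.
SS (methods 1·3): 0.30 vs {0.35, 0.35, 0.16, 0.22} → fail.
SS (methods 2·3): 0.47 vs {0.52, 0.35, 0.31, 0.22} → fail.
4 of 9 fail.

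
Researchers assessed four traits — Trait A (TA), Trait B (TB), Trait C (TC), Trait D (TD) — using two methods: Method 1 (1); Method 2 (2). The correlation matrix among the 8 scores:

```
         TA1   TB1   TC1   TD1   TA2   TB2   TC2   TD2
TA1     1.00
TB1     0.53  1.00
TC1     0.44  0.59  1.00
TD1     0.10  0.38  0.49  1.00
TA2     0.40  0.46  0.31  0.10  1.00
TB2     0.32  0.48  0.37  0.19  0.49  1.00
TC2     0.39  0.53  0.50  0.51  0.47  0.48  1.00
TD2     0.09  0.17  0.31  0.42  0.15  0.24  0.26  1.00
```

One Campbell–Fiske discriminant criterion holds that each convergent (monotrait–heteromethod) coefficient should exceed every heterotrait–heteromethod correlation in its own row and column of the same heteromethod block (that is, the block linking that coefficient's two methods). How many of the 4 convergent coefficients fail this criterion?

4

Convergent coefficients and their comparison sets:
TA (methods 1·2): 0.40 vs {0.32, 0.46, 0.39, 0.31, 0.09, 0.10} → fail.
TB (methods 1·2): 0.48 vs {0.46, 0.32, 0.53, 0.37, 0.17, 0.19} → fail.
TC (methods 1·2): 0.50 vs {0.31, 0.39, 0.37, 0.53, 0.31, 0.51} → fail.
TD (methods 1·2): 0.42 vs {0.10, 0.09, 0.19, 0.17, 0.51, 0.31} → fail.
4 of 4 fail.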